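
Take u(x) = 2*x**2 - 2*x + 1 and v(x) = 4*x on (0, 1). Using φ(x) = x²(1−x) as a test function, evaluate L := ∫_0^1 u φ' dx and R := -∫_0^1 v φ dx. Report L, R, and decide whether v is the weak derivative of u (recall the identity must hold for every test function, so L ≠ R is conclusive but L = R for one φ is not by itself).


LHS = -1/30, RHS = -1/5. No, v is not the weak derivative of u.

u(x) = 2*x**2 - 2*x + 1, classical derivative u'(x) = 4*x - 2.
φ(x) = x²(1−x), so φ'(x) = x*(2 - 3*x).
Note φ(0) = φ(1) = 0, so the boundary term u·φ vanishes.
LHS = ∫_0^1 u(x) φ'(x) dx = ∫_0^1 (-6*x^4 + 10*x^3 - 7*x^2 + 2*x) dx. Term by term:
  ∫_0^1 -6*x^4 dx = -6/5;  ∫_0^1 10*x^3 dx = 5/2;  ∫_0^1 -7*x^2 dx = -7/3;
  ∫_0^1 2*x dx = 1.
Sum: -6/5 + 5/2 − 7/3 + 1 = -1/30.
So LHS = -1/30.
∫_0^1 v(x) φ(x) dx = ∫_0^1 (-4*x^4 + 4*x^3) dx. Term by term:
  ∫_0^1 -4*x^4 dx = -4/5;  ∫_0^1 4*x^3 dx = 1.
Sum: -4/5 + 1 = 1/5.
So RHS = -∫_0^1 v(x) φ(x) dx = -1/5.
LHS − RHS = 1/6 ≠ 0, so the identity fails.
(For a valid weak derivative the identity must hold for EVERY test function, in particular this one. The failure shows v is NOT the weak derivative of u.)
Correct weak derivative would be u'(x) = 4*x - 2.


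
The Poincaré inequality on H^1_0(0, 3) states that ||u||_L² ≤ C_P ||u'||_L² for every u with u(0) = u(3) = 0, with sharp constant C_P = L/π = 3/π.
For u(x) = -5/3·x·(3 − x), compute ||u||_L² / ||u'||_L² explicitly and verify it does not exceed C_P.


||u||_L² / ||u'||_L² = 3*sqrt(10)/10 < C_P = 3/π.

u(x) = -5/3·x·(3 − x), so u'(x) = 10*x/3 - 5.
u(x) = -5/3·x·(3 − x) vanishes at x = 0 and x = 3, so u ∈ H^1_0(0, 3). Differentiate via the product rule and integrate the resulting polynomials term by term.
  ∫_0^3 u² dx = ∫_0^3 (25*x^4/9 - 50*x^3/3 + 25*x^2) dx. Term by term:
    ∫_0^3 25*x^4/9 dx = 135;  ∫_0^3 -50*x^3/3 dx = -675/2;  ∫_0^3 25*x^2 dx = 225.
  Sum: 135 − 675/2 + 225 = 45/2.
  ∫_0^3 (u')² dx = ∫_0^3 (100*x^2/9 - 100*x/3 + 25) dx. Term by term:
    ∫_0^3 100*x^2/9 dx = 100;  ∫_0^3 -100*x/3 dx = -150;  ∫_0^3 25 dx = 75.
  Sum: 100 − 150 + 75 = 25.
∫_0^3 u² dx = 45/2, so ||u||_L² = 3*sqrt(10)/2.
∫_0^3 (u')² dx = 25, so ||u'||_L² = 5.
Ratio ||u||_L² / ||u'||_L² = 3*sqrt(10)/10.
Sharp Poincaré constant on H^1_0(0, 3) is C_P = L/π = 3/π, achieved by sin(π/3·x).
A polynomial bump cannot attain the sharp Poincaré constant (only the first sine eigenfunction does), so the ratio is strictly less than C_P, consistent with ||u||_L² ≤ C_P ||u'||_L².


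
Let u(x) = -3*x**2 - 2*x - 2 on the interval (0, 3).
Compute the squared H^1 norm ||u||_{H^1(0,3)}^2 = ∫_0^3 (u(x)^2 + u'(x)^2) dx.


||u||_{H^1}^2 = 6582/5

The H^1 norm (squared) on an interval (0, L) is
  ||u||_{H^1}^2 = ∫_0^L u(x)^2 dx + ∫_0^L u'(x)^2 dx.
Compute u'(x) = -6*x - 2.
Then u(x)^2 = 9*x**4 + 12*x**3 + 16*x**2 + 8*x + 4 and u'(x)^2 = 36*x**2 + 24*x + 4.
Integrate each monomial from 0 to 3 using ∫_0^3 c·x^n dx = c·3^(n+1)/(n+1):
  ∫_0^3 u(x)^2 dx = ∫_0^3 (9*x^4 + 12*x^3 + 16*x^2 + 8*x + 4) dx. Term by term:
    ∫_0^3 9*x^4 dx = 2187/5;  ∫_0^3 12*x^3 dx = 243;  ∫_0^3 16*x^2 dx = 144;
    ∫_0^3 8*x dx = 36;  ∫_0^3 4 dx = 12.
  Sum: 2187/5 + 243 + 144 + 36 + 12 = 4362/5.
  ∫_0^3 u'(x)^2 dx = ∫_0^3 (36*x^2 + 24*x + 4) dx. Term by term:
    ∫_0^3 36*x^2 dx = 324;  ∫_0^3 24*x dx = 108;  ∫_0^3 4 dx = 12.
  Sum: 324 + 108 + 12 = 444.
Adding: ||u||_{H^1}^2 = 4362/5 + 444 = 6582/5.


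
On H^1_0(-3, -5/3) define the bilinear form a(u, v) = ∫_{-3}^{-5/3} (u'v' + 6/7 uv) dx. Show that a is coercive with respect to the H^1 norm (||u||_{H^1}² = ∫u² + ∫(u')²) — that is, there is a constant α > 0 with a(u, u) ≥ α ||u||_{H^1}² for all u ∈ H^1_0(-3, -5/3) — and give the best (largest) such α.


α = 3*(32 + 21*π^2)/(7*(16 + 9*π^2))

Coercivity of a(·,·) on H^1_0(-3, -5/3) means a(u, u) ≥ α ||u||_{H^1}² for every u ∈ H^1_0.
The interval has length L = 4/3, and Poincaré/coercivity depend only on L. Here a(u, u) = ∫(u')² + (6/7)·∫u².
Here 0 < c = 6/7 < 1. The condition a(u,u) ≥ α||u||_{H^1}² reads (1−α)∫(u')² ≥ (α−c)∫u². Any admissible α is ≤ 1 (rapidly oscillating u have ∫u²/∫(u')² → 0), and α = 1 would force 0 ≥ (1−c)∫u², impossible since c < 1; so 1−α > 0. By the sharp Poincaré inequality on H^1_0 of an interval of length L, ∫(u')² ≥ (π/L)²∫u² with equality for the first sine mode sin(π(x−x₀)/L) (x₀ the left endpoint), so the inequality holds for all u iff (1−α)(π/L)² ≥ α − c, i.e. α ≤ ((π/L)² + c)/((π/L)² + 1) = (1 + c(L/π)²)/(1 + (L/π)²). With (π/L)² = 9*π^2/16 and c = 6/7, the largest admissible constant is α = ((π/L)² + c)/((π/L)² + 1).
Simplifying, α = 3*(32 + 21*π^2)/(7*(16 + 9*π^2)).


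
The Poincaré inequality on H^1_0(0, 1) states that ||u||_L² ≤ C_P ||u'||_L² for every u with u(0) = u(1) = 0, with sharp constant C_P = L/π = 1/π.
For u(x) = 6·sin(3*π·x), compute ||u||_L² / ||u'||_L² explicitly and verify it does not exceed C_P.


||u||_L² / ||u'||_L² = 1/(3*π) < C_P = 1/π.

u(x) = 6·sin(3*π·x), so u'(x) = 18*π*cos(3*π*x).
Writing u(x) = A·sin(kπx/L) with A = 6 and k = 3, use ∫_0^L sin²(kπx/L) dx = L/2 and ∫_0^L cos²(kπx/L) dx = L/2.
u² = 36·sin²(3*π·x) and (u')² = 324*π^2·cos²(3*π·x), and each of sin², cos² integrates to L/2 = 1/2 over (0, 1).
∫_0^1 u² dx = 18, so ||u||_L² = 3*sqrt(2).
∫_0^1 (u')² dx = 162*π^2, so ||u'||_L² = 9*sqrt(2)*π.
Ratio ||u||_L² / ||u'||_L² = 1/(3*π).
Sharp Poincaré constant on H^1_0(0, 1) is C_P = L/π = 1/π, achieved by sin(π·x).
This is the k = 3 harmonic; the ratio L/(kπ) is strictly less than C_P = L/π, consistent with the sharp inequality ||u||_L² ≤ C_P ||u'||_L².


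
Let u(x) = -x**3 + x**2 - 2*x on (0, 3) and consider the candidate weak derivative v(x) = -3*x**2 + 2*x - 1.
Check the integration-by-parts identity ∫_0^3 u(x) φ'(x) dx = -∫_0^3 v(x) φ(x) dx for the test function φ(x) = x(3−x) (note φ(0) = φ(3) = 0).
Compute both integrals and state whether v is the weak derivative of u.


LHS = 639/20, RHS = 549/20. No, v is not the weak derivative of u.

u(x) = -x**3 + x**2 - 2*x, classical derivative u'(x) = -3*x**2 + 2*x - 2.
φ(x) = x(3−x), so φ'(x) = 3 - 2*x.
Note φ(0) = φ(3) = 0, so the boundary term u·φ vanishes.
LHS = ∫_0^3 u(x) φ'(x) dx = ∫_0^3 (2*x^4 - 5*x^3 + 7*x^2 - 6*x) dx. Term by term:
  ∫_0^3 2*x^4 dx = 486/5;  ∫_0^3 -5*x^3 dx = -405/4;  ∫_0^3 7*x^2 dx = 63;
  ∫_0^3 -6*x dx = -27.
Sum: 486/5 − 405/4 + 63 − 27 = 639/20.
So LHS = 639/20.
∫_0^3 v(x) φ(x) dx = ∫_0^3 (3*x^4 - 11*x^3 + 7*x^2 - 3*x) dx. Term by term:
  ∫_0^3 3*x^4 dx = 729/5;  ∫_0^3 -11*x^3 dx = -891/4;  ∫_0^3 7*x^2 dx = 63;
  ∫_0^3 -3*x dx = -27/2.
Sum: 729/5 − 891/4 + 63 − 27/2 = -549/20.
So RHS = -∫_0^3 v(x) φ(x) dx = 549/20.
LHS − RHS = 9/2 ≠ 0, so the identity fails.
(For a valid weak derivative the identity must hold for EVERY test function, in particular this one. The failure shows v is NOT the weak derivative of u.)
Correct weak derivative would be u'(x) = -3*x**2 + 2*x - 2.


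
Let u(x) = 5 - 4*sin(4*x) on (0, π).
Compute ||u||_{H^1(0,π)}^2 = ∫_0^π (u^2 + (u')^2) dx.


||u||_{H^1(0,π)}^2 = 161*π

u'(x) = -16*cos(4*x).
Expand u² and (u')² and integrate term by term on (0, π), using: for integers n ≥ 1, ∫_0^π sin²(nx) dx = ∫_0^π cos²(nx) dx = π/2; for n ≠ n', ∫_0^π sin(nx)sin(n'x) dx = ∫_0^π cos(nx)cos(n'x) dx = 0; and by product-to-sum, ∫_0^π sin(nx)cos(n'x) dx = ½∫_0^π [sin((n+n')x) + sin((n−n')x)] dx, which is 0 when n+n' is even and 2n/(n²−n'²) when n+n' is odd (it need not vanish on (0, π)). For the constant mode: ∫_0^π 1 dx = π, ∫_0^π cos(nx) dx = 0, ∫_0^π sin(nx) dx = (1−(−1)^n)/n.
  u² squared terms: (5)²·∫1 dx = 25·π = 25*π;  (-4)²·∫sin(4x)² dx = 16·π/2 = 8*π.
  u² cross terms: 2·(5)·(-4)·∫1·sin(4x) dx = -40·(0) = 0.
  So ∫_0^π u² dx = 25*π + 8*π + 0 = 33*π.
  (u')² squared terms: (-16)²·∫cos(4x)² dx = 256·π/2 = 128*π.
  So ∫_0^π (u')² dx = 128*π.
||u||_{H^1}^2 = (33*π) + (128*π) = 161*π.


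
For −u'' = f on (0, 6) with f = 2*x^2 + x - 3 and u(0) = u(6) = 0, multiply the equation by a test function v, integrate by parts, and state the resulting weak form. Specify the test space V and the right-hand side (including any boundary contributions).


V = H^1_0(0, 6) (so v(0) = v(6) = 0); weak form: ∫_0^6 u'v' dx = ∫_0^6 (2*x^2 + x - 3) v dx for all v ∈ V.

Multiply both sides by a test function v and integrate from 0 to 6:
  ∫_0^6 −u''(x) v(x) dx = ∫_0^6 f(x) v(x) dx.
Integrate the LHS by parts once:
  ∫_0^6 −u'' v dx = −[u'(x) v(x)]_0^6 + ∫_0^6 u'(x) v'(x) dx.
Thus ∫_0^6 u'(x) v'(x) dx = ∫_0^6 f(x) v(x) dx + [u'(x) v(x)]_0^6.
Choose V so that boundary terms are either known or forced to vanish.
u is Dirichlet: u(0) = u(6) = 0. Let V = H^1_0(0, 6); then v(0) = v(6) = 0, and [u' v]_0^6 = 0.
Weak formulation: find u (satisfying any essential BC) such that ∫_0^6 u'(x) v'(x) dx = ∫_0^6 f v dx for all v ∈ V.
Substituting f(x) = 2*x^2 + x - 3, the right-hand side is ∫_0^6 (2*x^2 + x - 3) v dx.


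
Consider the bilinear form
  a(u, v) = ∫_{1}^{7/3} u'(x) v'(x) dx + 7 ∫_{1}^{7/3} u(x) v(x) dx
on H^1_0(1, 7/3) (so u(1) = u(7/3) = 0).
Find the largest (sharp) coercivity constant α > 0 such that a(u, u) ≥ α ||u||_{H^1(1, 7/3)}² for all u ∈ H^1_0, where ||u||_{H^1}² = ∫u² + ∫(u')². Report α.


α = 1

Coercivity of a(·,·) on H^1_0(1, 7/3) means a(u, u) ≥ α ||u||_{H^1}² for every u ∈ H^1_0.
The interval has length L = 4/3, and Poincaré/coercivity depend only on L. Here a(u, u) = ∫(u')² + (7)·∫u².
Here c = 7 ≥ 1, so a(u,u) = ∫(u')² + c∫u² ≥ ∫(u')² + ∫u² = ||u||_{H^1}², i.e. α = 1 works. No larger α is possible: a(u,u) ≥ α||u||_{H^1}² means (1−α)∫(u')² ≥ (α−c)∫u², and for the modes u_n = sin(nπ(x−x₀)/L) (x₀ the left endpoint) one has ∫u_n²/∫(u_n')² = (L/(nπ))² → 0, so a(u_n,u_n)/||u_n||_{H^1}² → 1. Hence the optimal constant is α = 1.
Therefore α = 1.


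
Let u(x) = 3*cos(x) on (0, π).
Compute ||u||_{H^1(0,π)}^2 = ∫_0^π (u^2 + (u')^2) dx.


||u||_{H^1(0,π)}^2 = 9*π

u'(x) = -3*sin(x).
Expand u² and (u')² and integrate term by term on (0, π), using: for integers n ≥ 1, ∫_0^π sin²(nx) dx = ∫_0^π cos²(nx) dx = π/2; for n ≠ n', ∫_0^π sin(nx)sin(n'x) dx = ∫_0^π cos(nx)cos(n'x) dx = 0; and by product-to-sum, ∫_0^π sin(nx)cos(n'x) dx = ½∫_0^π [sin((n+n')x) + sin((n−n')x)] dx, which is 0 when n+n' is even and 2n/(n²−n'²) when n+n' is odd (it need not vanish on (0, π)).
  u² squared terms: (3)²·∫cos(x)² dx = 9·π/2 = 9*π/2.
  So ∫_0^π u² dx = 9*π/2.
  (u')² squared terms: (-3)²·∫sin(x)² dx = 9·π/2 = 9*π/2.
  So ∫_0^π (u')² dx = 9*π/2.
||u||_{H^1}^2 = (9*π/2) + (9*π/2) = 9*π.


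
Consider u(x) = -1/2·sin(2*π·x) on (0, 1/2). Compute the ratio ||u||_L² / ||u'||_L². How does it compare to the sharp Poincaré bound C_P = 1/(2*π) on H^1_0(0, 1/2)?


||u||_L² / ||u'||_L² = 1/(2*π) = C_P.

u(x) = -1/2·sin(2*π·x), so u'(x) = -π*cos(2*π*x).
Writing u(x) = A·sin(kπx/L) with A = -1/2 and k = 1, use ∫_0^L sin²(kπx/L) dx = L/2 and ∫_0^L cos²(kπx/L) dx = L/2.
u² = 1/4·sin²(2*π·x) and (u')² = π^2·cos²(2*π·x), and each of sin², cos² integrates to L/2 = 1/4 over (0, 1/2).
∫_0^1/2 u² dx = 1/16, so ||u||_L² = 1/4.
∫_0^1/2 (u')² dx = π^2/4, so ||u'||_L² = π/2.
Ratio ||u||_L² / ||u'||_L² = 1/(2*π).
Sharp Poincaré constant on H^1_0(0, 1/2) is C_P = L/π = 1/(2*π), achieved by sin(2*π·x).
This is the k = 1 eigenfunction (up to amplitude), so the ratio equals the sharp Poincaré constant exactly.


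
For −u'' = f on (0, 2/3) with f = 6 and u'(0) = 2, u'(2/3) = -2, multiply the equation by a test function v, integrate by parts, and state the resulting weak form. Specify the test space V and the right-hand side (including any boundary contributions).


V = H^1(0, 2/3) (v unrestricted at boundary; u is determined up to an additive constant); weak form: ∫_0^2/3 u'v' dx = ∫_0^2/3 (6) v dx − 2·v(2/3) − 2·v(0) for all v ∈ V.

Multiply both sides by a test function v and integrate from 0 to 2/3:
  ∫_0^2/3 −u''(x) v(x) dx = ∫_0^2/3 f(x) v(x) dx.
Integrate the LHS by parts once:
  ∫_0^2/3 −u'' v dx = −[u'(x) v(x)]_0^2/3 + ∫_0^2/3 u'(x) v'(x) dx.
Thus ∫_0^2/3 u'(x) v'(x) dx = ∫_0^2/3 f(x) v(x) dx + [u'(x) v(x)]_0^2/3.
Choose V so that boundary terms are either known or forced to vanish.
u has inhomogeneous Neumann u'(0) = 2, u'(2/3) = -2. [u' v]_0^2/3 = (-2)·v(2/3) − (2)·v(0) = − 2·v(2/3) − 2·v(0). Take V = H^1(0, 2/3); boundary term becomes part of RHS.
Weak formulation: find u (satisfying any essential BC) such that ∫_0^2/3 u'(x) v'(x) dx = ∫_0^2/3 f v dx − 2·v(2/3) − 2·v(0) for all v ∈ V (Neumann data are natural BCs: they enter the RHS as boundary terms).
Substituting f(x) = 6, the right-hand side is ∫_0^2/3 (6) v dx − 2·v(2/3) − 2·v(0).
Compatibility check (pure Neumann): taking v ≡ 1 ∈ V gives 0 = ∫_0^2/3 f dx + (-2) − (2), i.e. ∫_0^2/3 f dx must equal u'(0) − u'(2/3) = 4. Indeed ∫_0^2/3 (6) dx = 4, so the data are compatible. The solution is then unique only up to an additive constant (fix it e.g. by requiring ∫_0^2/3 u dx = 0).


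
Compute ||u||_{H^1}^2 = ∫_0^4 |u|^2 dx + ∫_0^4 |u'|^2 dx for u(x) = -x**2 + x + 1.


||u||_{H^1}^2 = 664/5

The H^1 norm (squared) on an interval (0, L) is
  ||u||_{H^1}^2 = ∫_0^L u(x)^2 dx + ∫_0^L u'(x)^2 dx.
Compute u'(x) = 1 - 2*x.
Then u(x)^2 = x**4 - 2*x**3 - x**2 + 2*x + 1 and u'(x)^2 = 4*x**2 - 4*x + 1.
Integrate each monomial from 0 to 4 using ∫_0^4 c·x^n dx = c·4^(n+1)/(n+1):
  ∫_0^4 u(x)^2 dx = ∫_0^4 (x^4 - 2*x^3 - x^2 + 2*x + 1) dx. Term by term:
    ∫_0^4 x^4 dx = 1024/5;  ∫_0^4 -2*x^3 dx = -128;  ∫_0^4 -x^2 dx = -64/3;
    ∫_0^4 2*x dx = 16;  ∫_0^4 1 dx = 4.
  Sum: 1024/5 − 128 − 64/3 + 16 + 4 = 1132/15.
  ∫_0^4 u'(x)^2 dx = ∫_0^4 (4*x^2 - 4*x + 1) dx. Term by term:
    ∫_0^4 4*x^2 dx = 256/3;  ∫_0^4 -4*x dx = -32;  ∫_0^4 1 dx = 4.
  Sum: 256/3 − 32 + 4 = 172/3.
Adding: ||u||_{H^1}^2 = 1132/15 + 172/3 = 664/5.


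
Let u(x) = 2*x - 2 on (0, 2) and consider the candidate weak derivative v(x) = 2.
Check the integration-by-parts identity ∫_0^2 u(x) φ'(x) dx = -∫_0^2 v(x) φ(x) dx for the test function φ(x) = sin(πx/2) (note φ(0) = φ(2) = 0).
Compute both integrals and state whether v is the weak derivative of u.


LHS = -8/π, RHS = -8/π. Yes, v = u' weakly.

u(x) = 2*x - 2, classical derivative u'(x) = 2.
φ(x) = sin(πx/2), so φ'(x) = π*cos(π*x/2)/2.
Note φ(0) = φ(2) = 0, so the boundary term u·φ vanishes.
LHS = ∫_0^2 u(x) φ'(x) dx = ∫_0^2 (π*x*cos(π*x/2) - π*cos(π*x/2)) dx. Term by term:
  ∫_0^2 -π*cos(π*x/2) dx = 0;  ∫_0^2 π*x*cos(π*x/2) dx = -8/π.
Sum: 0 − 8/π = -8/π.
So LHS = -8/π.
∫_0^2 v(x) φ(x) dx = ∫_0^2 (2*sin(π*x/2)) dx. Term by term:
  ∫_0^2 2*sin(π*x/2) dx = 8/π.
So RHS = -∫_0^2 v(x) φ(x) dx = -8/π.
LHS = RHS, so the identity holds for this test φ.
Moreover u is smooth here and v(x) = u'(x) = 2 pointwise, so the identity holds for every test function. Hence v is the weak derivative of u.


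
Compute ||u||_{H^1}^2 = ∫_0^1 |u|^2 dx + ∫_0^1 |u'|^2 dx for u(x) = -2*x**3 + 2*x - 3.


||u||_{H^1}^2 = 998/105

The H^1 norm (squared) on an interval (0, L) is
  ||u||_{H^1}^2 = ∫_0^L u(x)^2 dx + ∫_0^L u'(x)^2 dx.
Compute u'(x) = 2 - 6*x**2.
Then u(x)^2 = 4*x**6 - 8*x**4 + 12*x**3 + 4*x**2 - 12*x + 9 and u'(x)^2 = 36*x**4 - 24*x**2 + 4.
Integrate each monomial from 0 to 1 using ∫_0^1 c·x^n dx = c·1^(n+1)/(n+1):
  ∫_0^1 u(x)^2 dx = ∫_0^1 (4*x^6 - 8*x^4 + 12*x^3 + 4*x^2 - 12*x + 9) dx. Term by term:
    ∫_0^1 4*x^6 dx = 4/7;  ∫_0^1 -8*x^4 dx = -8/5;  ∫_0^1 12*x^3 dx = 3;
    ∫_0^1 4*x^2 dx = 4/3;  ∫_0^1 -12*x dx = -6;  ∫_0^1 9 dx = 9.
  Sum: 4/7 − 8/5 + 3 + 4/3 − 6 + 9 = 662/105.
  ∫_0^1 u'(x)^2 dx = ∫_0^1 (36*x^4 - 24*x^2 + 4) dx. Term by term:
    ∫_0^1 36*x^4 dx = 36/5;  ∫_0^1 -24*x^2 dx = -8;  ∫_0^1 4 dx = 4.
  Sum: 36/5 − 8 + 4 = 16/5.
Adding: ||u||_{H^1}^2 = 662/105 + 16/5 = 998/105.


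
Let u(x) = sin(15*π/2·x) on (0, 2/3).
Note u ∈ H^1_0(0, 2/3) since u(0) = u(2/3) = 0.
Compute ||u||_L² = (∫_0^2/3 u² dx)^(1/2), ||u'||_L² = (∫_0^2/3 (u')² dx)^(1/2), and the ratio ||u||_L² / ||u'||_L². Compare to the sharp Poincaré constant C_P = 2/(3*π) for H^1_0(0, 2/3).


||u||_L² / ||u'||_L² = 2/(15*π) < C_P = 2/(3*π).

u(x) = sin(15*π/2·x), so u'(x) = 15*π*cos(15*π*x/2)/2.
Writing u(x) = A·sin(kπx/L) with A = 1 and k = 5, use ∫_0^L sin²(kπx/L) dx = L/2 and ∫_0^L cos²(kπx/L) dx = L/2.
u² = 1·sin²(15*π/2·x) and (u')² = 225*π^2/4·cos²(15*π/2·x), and each of sin², cos² integrates to L/2 = 1/3 over (0, 2/3).
∫_0^2/3 u² dx = 1/3, so ||u||_L² = sqrt(3)/3.
∫_0^2/3 (u')² dx = 75*π^2/4, so ||u'||_L² = 5*sqrt(3)*π/2.
Ratio ||u||_L² / ||u'||_L² = 2/(15*π).
Sharp Poincaré constant on H^1_0(0, 2/3) is C_P = L/π = 2/(3*π), achieved by sin(3*π/2·x).
This is the k = 5 harmonic; the ratio L/(kπ) is strictly less than C_P = L/π, consistent with the sharp inequality ||u||_L² ≤ C_P ||u'||_L².


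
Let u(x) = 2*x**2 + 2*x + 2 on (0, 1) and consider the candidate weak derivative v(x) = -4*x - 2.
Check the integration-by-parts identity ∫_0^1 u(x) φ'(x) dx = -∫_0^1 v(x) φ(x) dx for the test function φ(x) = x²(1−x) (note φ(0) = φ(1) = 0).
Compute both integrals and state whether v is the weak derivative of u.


LHS = -11/30, RHS = 11/30. No, v is not the weak derivative of u.

u(x) = 2*x**2 + 2*x + 2, classical derivative u'(x) = 4*x + 2.
φ(x) = x²(1−x), so φ'(x) = x*(2 - 3*x).
Note φ(0) = φ(1) = 0, so the boundary term u·φ vanishes.
LHS = ∫_0^1 u(x) φ'(x) dx = ∫_0^1 (-6*x^4 - 2*x^3 - 2*x^2 + 4*x) dx. Term by term:
  ∫_0^1 -6*x^4 dx = -6/5;  ∫_0^1 -2*x^3 dx = -1/2;  ∫_0^1 -2*x^2 dx = -2/3;
  ∫_0^1 4*x dx = 2.
Sum: -6/5 − 1/2 − 2/3 + 2 = -11/30.
So LHS = -11/30.
∫_0^1 v(x) φ(x) dx = ∫_0^1 (4*x^4 - 2*x^3 - 2*x^2) dx. Term by term:
  ∫_0^1 4*x^4 dx = 4/5;  ∫_0^1 -2*x^3 dx = -1/2;  ∫_0^1 -2*x^2 dx = -2/3.
Sum: 4/5 − 1/2 − 2/3 = -11/30.
So RHS = -∫_0^1 v(x) φ(x) dx = 11/30.
LHS − RHS = -11/15 ≠ 0, so the identity fails.
(For a valid weak derivative the identity must hold for EVERY test function, in particular this one. The failure shows v is NOT the weak derivative of u.)
Correct weak derivative would be u'(x) = 4*x + 2.


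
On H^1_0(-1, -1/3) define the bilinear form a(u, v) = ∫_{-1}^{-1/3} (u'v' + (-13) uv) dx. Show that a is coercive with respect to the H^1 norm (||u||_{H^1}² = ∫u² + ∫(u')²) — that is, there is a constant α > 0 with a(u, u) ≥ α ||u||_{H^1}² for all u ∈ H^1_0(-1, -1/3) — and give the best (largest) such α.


α = (-52 + 9*π^2)/(4 + 9*π^2)

Coercivity of a(·,·) on H^1_0(-1, -1/3) means a(u, u) ≥ α ||u||_{H^1}² for every u ∈ H^1_0.
The interval has length L = 2/3, and Poincaré/coercivity depend only on L. Here a(u, u) = ∫(u')² + (-13)·∫u².
Here c = -13 < 0 with |c| < (π/L)² = 9*π^2/4, so coercivity still holds. The condition a(u,u) ≥ α||u||_{H^1}² reads (1−α)∫(u')² ≥ (α−c)∫u². Any admissible α is ≤ 1 (rapidly oscillating u have ∫u²/∫(u')² → 0), and α = 1 would force 0 ≥ (1−c)∫u², impossible since c < 1; so 1−α > 0. By the sharp Poincaré inequality on H^1_0 of an interval of length L, ∫(u')² ≥ (π/L)²∫u² with equality for the first sine mode sin(π(x−x₀)/L) (x₀ the left endpoint), so the inequality holds for all u iff (1−α)(π/L)² ≥ α − c, i.e. α ≤ ((π/L)² + c)/((π/L)² + 1) = (1 + c(L/π)²)/(1 + (L/π)²). (Direct route, valid since c ≤ 0: Poincaré gives c∫u² ≥ c(L/π)²∫(u')², so a(u,u) ≥ (1 + c(L/π)²)∫(u')², while ||u||_{H^1}² ≤ (1 + (L/π)²)∫(u')²; dividing yields the same α.) With (π/L)² = 9*π^2/4 and c = -13, the largest admissible constant is α = ((π/L)² + c)/((π/L)² + 1).
Simplifying, α = (-52 + 9*π^2)/(4 + 9*π^2).


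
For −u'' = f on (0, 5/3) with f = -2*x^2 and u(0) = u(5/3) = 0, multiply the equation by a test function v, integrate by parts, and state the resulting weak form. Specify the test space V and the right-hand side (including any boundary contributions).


V = H^1_0(0, 5/3) (so v(0) = v(5/3) = 0); weak form: ∫_0^5/3 u'v' dx = ∫_0^5/3 (-2*x^2) v dx for all v ∈ V.

Multiply both sides by a test function v and integrate from 0 to 5/3:
  ∫_0^5/3 −u''(x) v(x) dx = ∫_0^5/3 f(x) v(x) dx.
Integrate the LHS by parts once:
  ∫_0^5/3 −u'' v dx = −[u'(x) v(x)]_0^5/3 + ∫_0^5/3 u'(x) v'(x) dx.
Thus ∫_0^5/3 u'(x) v'(x) dx = ∫_0^5/3 f(x) v(x) dx + [u'(x) v(x)]_0^5/3.
Choose V so that boundary terms are either known or forced to vanish.
u is Dirichlet: u(0) = u(5/3) = 0. Let V = H^1_0(0, 5/3); then v(0) = v(5/3) = 0, and [u' v]_0^5/3 = 0.
Weak formulation: find u (satisfying any essential BC) such that ∫_0^5/3 u'(x) v'(x) dx = ∫_0^5/3 f v dx for all v ∈ V.
Substituting f(x) = -2*x^2, the right-hand side is ∫_0^5/3 (-2*x^2) v dx.


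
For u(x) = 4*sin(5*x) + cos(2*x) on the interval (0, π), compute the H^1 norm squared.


||u||_{H^1(0,π)}^2 = 400/21 + 421*π/2

u'(x) = -2*sin(2*x) + 20*cos(5*x).
Expand u² and (u')² and integrate term by term on (0, π), using: for integers n ≥ 1, ∫_0^π sin²(nx) dx = ∫_0^π cos²(nx) dx = π/2; for n ≠ n', ∫_0^π sin(nx)sin(n'x) dx = ∫_0^π cos(nx)cos(n'x) dx = 0; and by product-to-sum, ∫_0^π sin(nx)cos(n'x) dx = ½∫_0^π [sin((n+n')x) + sin((n−n')x)] dx, which is 0 when n+n' is even and 2n/(n²−n'²) when n+n' is odd (it need not vanish on (0, π)).
  u² squared terms: (4)²·∫sin(5x)² dx = 16·π/2 = 8*π;  (1)²·∫cos(2x)² dx = 1·π/2 = π/2.
  u² cross terms: 2·(4)·(1)·∫sin(5x)·cos(2x) dx = 8·(10/21) = 80/21.
  So ∫_0^π u² dx = 8*π + π/2 + 80/21 = 80/21 + 17*π/2.
  (u')² squared terms: (-2)²·∫sin(2x)² dx = 4·π/2 = 2*π;  (20)²·∫cos(5x)² dx = 400·π/2 = 200*π.
  (u')² cross terms: 2·(-2)·(20)·∫sin(2x)·cos(5x) dx = -80·(-4/21) = 320/21.
  So ∫_0^π (u')² dx = 2*π + 200*π + 320/21 = 320/21 + 202*π.
||u||_{H^1}^2 = (80/21 + 17*π/2) + (320/21 + 202*π) = 400/21 + 421*π/2.


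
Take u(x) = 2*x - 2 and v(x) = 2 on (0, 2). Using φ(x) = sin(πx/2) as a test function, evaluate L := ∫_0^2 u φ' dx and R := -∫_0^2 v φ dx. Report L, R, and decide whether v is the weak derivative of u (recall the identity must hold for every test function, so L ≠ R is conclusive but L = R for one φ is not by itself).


LHS = -8/π, RHS = -8/π. Yes, v = u' weakly.

u(x) = 2*x - 2, classical derivative u'(x) = 2.
φ(x) = sin(πx/2), so φ'(x) = π*cos(π*x/2)/2.
Note φ(0) = φ(2) = 0, so the boundary term u·φ vanishes.
LHS = ∫_0^2 u(x) φ'(x) dx = ∫_0^2 (π*x*cos(π*x/2) - π*cos(π*x/2)) dx. Term by term:
  ∫_0^2 -π*cos(π*x/2) dx = 0;  ∫_0^2 π*x*cos(π*x/2) dx = -8/π.
Sum: 0 − 8/π = -8/π.
So LHS = -8/π.
∫_0^2 v(x) φ(x) dx = ∫_0^2 (2*sin(π*x/2)) dx. Term by term:
  ∫_0^2 2*sin(π*x/2) dx = 8/π.
So RHS = -∫_0^2 v(x) φ(x) dx = -8/π.
LHS = RHS, so the identity holds for this test φ.
Moreover u is smooth here and v(x) = u'(x) = 2 pointwise, so the identity holds for every test function. Hence v is the weak derivative of u.


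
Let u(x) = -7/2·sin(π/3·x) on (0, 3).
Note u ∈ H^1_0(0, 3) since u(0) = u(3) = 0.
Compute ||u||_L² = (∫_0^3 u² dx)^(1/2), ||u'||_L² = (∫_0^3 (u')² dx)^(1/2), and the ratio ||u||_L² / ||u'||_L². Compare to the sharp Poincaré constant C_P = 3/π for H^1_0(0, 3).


||u||_L² / ||u'||_L² = 3/π = C_P.

u(x) = -7/2·sin(π/3·x), so u'(x) = -7*π*cos(π*x/3)/6.
Writing u(x) = A·sin(kπx/L) with A = -7/2 and k = 1, use ∫_0^L sin²(kπx/L) dx = L/2 and ∫_0^L cos²(kπx/L) dx = L/2.
u² = 49/4·sin²(π/3·x) and (u')² = 49*π^2/36·cos²(π/3·x), and each of sin², cos² integrates to L/2 = 3/2 over (0, 3).
∫_0^3 u² dx = 147/8, so ||u||_L² = 7*sqrt(6)/4.
∫_0^3 (u')² dx = 49*π^2/24, so ||u'||_L² = 7*sqrt(6)*π/12.
Ratio ||u||_L² / ||u'||_L² = 3/π.
Sharp Poincaré constant on H^1_0(0, 3) is C_P = L/π = 3/π, achieved by sin(π/3·x).
This is the k = 1 eigenfunction (up to amplitude), so the ratio equals the sharp Poincaré constant exactly.


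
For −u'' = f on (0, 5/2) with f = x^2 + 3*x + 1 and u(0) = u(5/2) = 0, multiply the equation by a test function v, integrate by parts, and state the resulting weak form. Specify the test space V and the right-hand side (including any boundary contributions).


V = H^1_0(0, 5/2) (so v(0) = v(5/2) = 0); weak form: ∫_0^5/2 u'v' dx = ∫_0^5/2 (x^2 + 3*x + 1) v dx for all v ∈ V.

Multiply both sides by a test function v and integrate from 0 to 5/2:
  ∫_0^5/2 −u''(x) v(x) dx = ∫_0^5/2 f(x) v(x) dx.
Integrate the LHS by parts once:
  ∫_0^5/2 −u'' v dx = −[u'(x) v(x)]_0^5/2 + ∫_0^5/2 u'(x) v'(x) dx.
Thus ∫_0^5/2 u'(x) v'(x) dx = ∫_0^5/2 f(x) v(x) dx + [u'(x) v(x)]_0^5/2.
Choose V so that boundary terms are either known or forced to vanish.
u is Dirichlet: u(0) = u(5/2) = 0. Let V = H^1_0(0, 5/2); then v(0) = v(5/2) = 0, and [u' v]_0^5/2 = 0.
Weak formulation: find u (satisfying any essential BC) such that ∫_0^5/2 u'(x) v'(x) dx = ∫_0^5/2 f v dx for all v ∈ V.
Substituting f(x) = x^2 + 3*x + 1, the right-hand side is ∫_0^5/2 (x^2 + 3*x + 1) v dx.


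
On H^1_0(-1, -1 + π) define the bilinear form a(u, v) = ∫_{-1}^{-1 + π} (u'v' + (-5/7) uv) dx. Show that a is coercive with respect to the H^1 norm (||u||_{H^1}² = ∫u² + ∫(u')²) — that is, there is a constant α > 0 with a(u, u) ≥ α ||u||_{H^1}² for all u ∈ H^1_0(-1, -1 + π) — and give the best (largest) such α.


α = 1/7

Coercivity of a(·,·) on H^1_0(-1, -1 + π) means a(u, u) ≥ α ||u||_{H^1}² for every u ∈ H^1_0.
The interval has length L = π, and Poincaré/coercivity depend only on L. Here a(u, u) = ∫(u')² + (-5/7)·∫u².
Here c = -5/7 < 0 with |c| < (π/L)² = 1, so coercivity still holds. The condition a(u,u) ≥ α||u||_{H^1}² reads (1−α)∫(u')² ≥ (α−c)∫u². Any admissible α is ≤ 1 (rapidly oscillating u have ∫u²/∫(u')² → 0), and α = 1 would force 0 ≥ (1−c)∫u², impossible since c < 1; so 1−α > 0. By the sharp Poincaré inequality on H^1_0 of an interval of length L, ∫(u')² ≥ (π/L)²∫u² with equality for the first sine mode sin(π(x−x₀)/L) (x₀ the left endpoint), so the inequality holds for all u iff (1−α)(π/L)² ≥ α − c, i.e. α ≤ ((π/L)² + c)/((π/L)² + 1) = (1 + c(L/π)²)/(1 + (L/π)²). (Direct route, valid since c ≤ 0: Poincaré gives c∫u² ≥ c(L/π)²∫(u')², so a(u,u) ≥ (1 + c(L/π)²)∫(u')², while ||u||_{H^1}² ≤ (1 + (L/π)²)∫(u')²; dividing yields the same α.) With (π/L)² = 1 and c = -5/7, the largest admissible constant is α = ((π/L)² + c)/((π/L)² + 1).
Simplifying, α = 1/7.


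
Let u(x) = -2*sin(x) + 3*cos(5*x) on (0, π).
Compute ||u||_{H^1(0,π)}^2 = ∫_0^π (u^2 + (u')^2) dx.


||u||_{H^1(0,π)}^2 = 121*π

u'(x) = -15*sin(5*x) - 2*cos(x).
Expand u² and (u')² and integrate term by term on (0, π), using: for integers n ≥ 1, ∫_0^π sin²(nx) dx = ∫_0^π cos²(nx) dx = π/2; for n ≠ n', ∫_0^π sin(nx)sin(n'x) dx = ∫_0^π cos(nx)cos(n'x) dx = 0; and by product-to-sum, ∫_0^π sin(nx)cos(n'x) dx = ½∫_0^π [sin((n+n')x) + sin((n−n')x)] dx, which is 0 when n+n' is even and 2n/(n²−n'²) when n+n' is odd (it need not vanish on (0, π)).
  u² squared terms: (-2)²·∫sin(x)² dx = 4·π/2 = 2*π;  (3)²·∫cos(5x)² dx = 9·π/2 = 9*π/2.
  u² cross terms: 2·(-2)·(3)·∫sin(x)·cos(5x) dx = -12·(0) = 0.
  So ∫_0^π u² dx = 2*π + 9*π/2 + 0 = 13*π/2.
  (u')² squared terms: (-15)²·∫sin(5x)² dx = 225·π/2 = 225*π/2;  (-2)²·∫cos(x)² dx = 4·π/2 = 2*π.
  (u')² cross terms: 2·(-15)·(-2)·∫sin(5x)·cos(x) dx = 60·(0) = 0.
  So ∫_0^π (u')² dx = 225*π/2 + 2*π + 0 = 229*π/2.
||u||_{H^1}^2 = (13*π/2) + (229*π/2) = 121*π.


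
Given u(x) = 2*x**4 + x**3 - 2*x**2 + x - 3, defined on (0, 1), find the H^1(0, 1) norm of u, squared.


||u||_{H^1}^2 = 4742/315

The H^1 norm (squared) on an interval (0, L) is
  ||u||_{H^1}^2 = ∫_0^L u(x)^2 dx + ∫_0^L u'(x)^2 dx.
Compute u'(x) = 8*x**3 + 3*x**2 - 4*x + 1.
Then u(x)^2 = 4*x**8 + 4*x**7 - 7*x**6 - 6*x**4 - 10*x**3 + 13*x**2 - 6*x + 9 and u'(x)^2 = 64*x**6 + 48*x**5 - 55*x**4 - 8*x**3 + 22*x**2 - 8*x + 1.
Integrate each monomial from 0 to 1 using ∫_0^1 c·x^n dx = c·1^(n+1)/(n+1):
  ∫_0^1 u(x)^2 dx = ∫_0^1 (4*x^8 + 4*x^7 - 7*x^6 - 6*x^4 - 10*x^3 + 13*x^2 - 6*x + 9) dx. Term by term:
    ∫_0^1 4*x^8 dx = 4/9;  ∫_0^1 4*x^7 dx = 1/2;  ∫_0^1 -7*x^6 dx = -1;
    ∫_0^1 -6*x^4 dx = -6/5;  ∫_0^1 -10*x^3 dx = -5/2;  ∫_0^1 13*x^2 dx = 13/3;
    ∫_0^1 -6*x dx = -3;  ∫_0^1 9 dx = 9.
  Sum: 4/9 + 1/2 − 1 − 6/5 − 5/2 + 13/3 − 3 + 9 = 296/45.
  ∫_0^1 u'(x)^2 dx = ∫_0^1 (64*x^6 + 48*x^5 - 55*x^4 - 8*x^3 + 22*x^2 - 8*x + 1) dx. Term by term:
    ∫_0^1 64*x^6 dx = 64/7;  ∫_0^1 48*x^5 dx = 8;  ∫_0^1 -55*x^4 dx = -11;
    ∫_0^1 -8*x^3 dx = -2;  ∫_0^1 22*x^2 dx = 22/3;  ∫_0^1 -8*x dx = -4;
    ∫_0^1 1 dx = 1.
  Sum: 64/7 + 8 − 11 − 2 + 22/3 − 4 + 1 = 178/21.
Adding: ||u||_{H^1}^2 = 296/45 + 178/21 = 4742/315.


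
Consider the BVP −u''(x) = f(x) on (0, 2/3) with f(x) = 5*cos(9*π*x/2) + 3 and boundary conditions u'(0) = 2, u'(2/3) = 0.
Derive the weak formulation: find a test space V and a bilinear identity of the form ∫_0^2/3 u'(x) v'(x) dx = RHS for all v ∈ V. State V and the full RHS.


V = H^1(0, 2/3) (v unrestricted at boundary; u is determined up to an additive constant); weak form: ∫_0^2/3 u'v' dx = ∫_0^2/3 (5*cos(9*π*x/2) + 3) v dx − 2·v(0) for all v ∈ V.

Multiply both sides by a test function v and integrate from 0 to 2/3:
  ∫_0^2/3 −u''(x) v(x) dx = ∫_0^2/3 f(x) v(x) dx.
Integrate the LHS by parts once:
  ∫_0^2/3 −u'' v dx = −[u'(x) v(x)]_0^2/3 + ∫_0^2/3 u'(x) v'(x) dx.
Thus ∫_0^2/3 u'(x) v'(x) dx = ∫_0^2/3 f(x) v(x) dx + [u'(x) v(x)]_0^2/3.
Choose V so that boundary terms are either known or forced to vanish.
u has inhomogeneous Neumann u'(0) = 2, u'(2/3) = 0. [u' v]_0^2/3 = (0)·v(2/3) − (2)·v(0) = − 2·v(0). Take V = H^1(0, 2/3); boundary term becomes part of RHS.
Weak formulation: find u (satisfying any essential BC) such that ∫_0^2/3 u'(x) v'(x) dx = ∫_0^2/3 f v dx − 2·v(0) for all v ∈ V (Neumann data are natural BCs: they enter the RHS as boundary terms).
Substituting f(x) = 5*cos(9*π*x/2) + 3, the right-hand side is ∫_0^2/3 (5*cos(9*π*x/2) + 3) v dx − 2·v(0).
Compatibility check (pure Neumann): taking v ≡ 1 ∈ V gives 0 = ∫_0^2/3 f dx + (0) − (2), i.e. ∫_0^2/3 f dx must equal u'(0) − u'(2/3) = 2. Indeed ∫_0^2/3 (5*cos(9*π*x/2) + 3) dx = 2, so the data are compatible. The solution is then unique only up to an additive constant (fix it e.g. by requiring ∫_0^2/3 u dx = 0).


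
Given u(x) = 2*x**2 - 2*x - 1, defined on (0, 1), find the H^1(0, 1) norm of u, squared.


||u||_{H^1}^2 = 47/15

The H^1 norm (squared) on an interval (0, L) is
  ||u||_{H^1}^2 = ∫_0^L u(x)^2 dx + ∫_0^L u'(x)^2 dx.
Compute u'(x) = 4*x - 2.
Then u(x)^2 = 4*x**4 - 8*x**3 + 4*x + 1 and u'(x)^2 = 16*x**2 - 16*x + 4.
Integrate each monomial from 0 to 1 using ∫_0^1 c·x^n dx = c·1^(n+1)/(n+1):
  ∫_0^1 u(x)^2 dx = ∫_0^1 (4*x^4 - 8*x^3 + 4*x + 1) dx. Term by term:
    ∫_0^1 4*x^4 dx = 4/5;  ∫_0^1 -8*x^3 dx = -2;  ∫_0^1 4*x dx = 2;
    ∫_0^1 1 dx = 1.
  Sum: 4/5 − 2 + 2 + 1 = 9/5.
  ∫_0^1 u'(x)^2 dx = ∫_0^1 (16*x^2 - 16*x + 4) dx. Term by term:
    ∫_0^1 16*x^2 dx = 16/3;  ∫_0^1 -16*x dx = -8;  ∫_0^1 4 dx = 4.
  Sum: 16/3 − 8 + 4 = 4/3.
Adding: ||u||_{H^1}^2 = 9/5 + 4/3 = 47/15.


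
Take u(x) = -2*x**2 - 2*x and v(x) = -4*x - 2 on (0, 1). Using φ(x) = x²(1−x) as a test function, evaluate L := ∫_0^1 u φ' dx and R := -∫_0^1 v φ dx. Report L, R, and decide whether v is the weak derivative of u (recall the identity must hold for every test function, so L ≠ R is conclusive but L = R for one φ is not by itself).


LHS = 11/30, RHS = 11/30. Yes, v = u' weakly.

u(x) = -2*x**2 - 2*x, classical derivative u'(x) = -4*x - 2.
φ(x) = x²(1−x), so φ'(x) = x*(2 - 3*x).
Note φ(0) = φ(1) = 0, so the boundary term u·φ vanishes.
LHS = ∫_0^1 u(x) φ'(x) dx = ∫_0^1 (6*x^4 + 2*x^3 - 4*x^2) dx. Term by term:
  ∫_0^1 6*x^4 dx = 6/5;  ∫_0^1 2*x^3 dx = 1/2;  ∫_0^1 -4*x^2 dx = -4/3.
Sum: 6/5 + 1/2 − 4/3 = 11/30.
So LHS = 11/30.
∫_0^1 v(x) φ(x) dx = ∫_0^1 (4*x^4 - 2*x^3 - 2*x^2) dx. Term by term:
  ∫_0^1 4*x^4 dx = 4/5;  ∫_0^1 -2*x^3 dx = -1/2;  ∫_0^1 -2*x^2 dx = -2/3.
Sum: 4/5 − 1/2 − 2/3 = -11/30.
So RHS = -∫_0^1 v(x) φ(x) dx = 11/30.
LHS = RHS, so the identity holds for this test φ.
Moreover u is smooth here and v(x) = u'(x) = -4*x - 2 pointwise, so the identity holds for every test function. Hence v is the weak derivative of u.


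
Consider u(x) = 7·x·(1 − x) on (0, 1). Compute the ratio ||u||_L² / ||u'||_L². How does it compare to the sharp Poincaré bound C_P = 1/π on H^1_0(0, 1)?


||u||_L² / ||u'||_L² = sqrt(10)/10 < C_P = 1/π.

u(x) = 7·x·(1 − x), so u'(x) = 7 - 14*x.
u(x) = 7·x·(1 − x) vanishes at x = 0 and x = 1, so u ∈ H^1_0(0, 1). Differentiate via the product rule and integrate the resulting polynomials term by term.
  ∫_0^1 u² dx = ∫_0^1 (49*x^4 - 98*x^3 + 49*x^2) dx. Term by term:
    ∫_0^1 49*x^4 dx = 49/5;  ∫_0^1 -98*x^3 dx = -49/2;  ∫_0^1 49*x^2 dx = 49/3.
  Sum: 49/5 − 49/2 + 49/3 = 49/30.
  ∫_0^1 (u')² dx = ∫_0^1 (196*x^2 - 196*x + 49) dx. Term by term:
    ∫_0^1 196*x^2 dx = 196/3;  ∫_0^1 -196*x dx = -98;  ∫_0^1 49 dx = 49.
  Sum: 196/3 − 98 + 49 = 49/3.
∫_0^1 u² dx = 49/30, so ||u||_L² = 7*sqrt(30)/30.
∫_0^1 (u')² dx = 49/3, so ||u'||_L² = 7*sqrt(3)/3.
Ratio ||u||_L² / ||u'||_L² = sqrt(10)/10.
Sharp Poincaré constant on H^1_0(0, 1) is C_P = L/π = 1/π, achieved by sin(π·x).
A polynomial bump cannot attain the sharp Poincaré constant (only the first sine eigenfunction does), so the ratio is strictly less than C_P, consistent with ||u||_L² ≤ C_P ||u'||_L².


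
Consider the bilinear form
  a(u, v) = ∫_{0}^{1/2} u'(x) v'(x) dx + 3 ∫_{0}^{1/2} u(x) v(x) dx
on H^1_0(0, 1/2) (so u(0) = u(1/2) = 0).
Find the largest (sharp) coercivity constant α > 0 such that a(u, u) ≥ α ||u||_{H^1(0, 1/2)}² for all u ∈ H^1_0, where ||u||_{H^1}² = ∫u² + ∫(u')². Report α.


α = 1

Coercivity of a(·,·) on H^1_0(0, 1/2) means a(u, u) ≥ α ||u||_{H^1}² for every u ∈ H^1_0.
The interval has length L = 1/2, and Poincaré/coercivity depend only on L. Here a(u, u) = ∫(u')² + (3)·∫u².
Here c = 3 ≥ 1, so a(u,u) = ∫(u')² + c∫u² ≥ ∫(u')² + ∫u² = ||u||_{H^1}², i.e. α = 1 works. No larger α is possible: a(u,u) ≥ α||u||_{H^1}² means (1−α)∫(u')² ≥ (α−c)∫u², and for the modes u_n = sin(nπ(x−x₀)/L) (x₀ the left endpoint) one has ∫u_n²/∫(u_n')² = (L/(nπ))² → 0, so a(u_n,u_n)/||u_n||_{H^1}² → 1. Hence the optimal constant is α = 1.
Therefore α = 1.


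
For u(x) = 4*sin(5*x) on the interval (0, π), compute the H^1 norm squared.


||u||_{H^1(0,π)}^2 = 208*π

u'(x) = 20*cos(5*x).
Expand u² and (u')² and integrate term by term on (0, π), using: for integers n ≥ 1, ∫_0^π sin²(nx) dx = ∫_0^π cos²(nx) dx = π/2; for n ≠ n', ∫_0^π sin(nx)sin(n'x) dx = ∫_0^π cos(nx)cos(n'x) dx = 0; and by product-to-sum, ∫_0^π sin(nx)cos(n'x) dx = ½∫_0^π [sin((n+n')x) + sin((n−n')x)] dx, which is 0 when n+n' is even and 2n/(n²−n'²) when n+n' is odd (it need not vanish on (0, π)).
  u² squared terms: (4)²·∫sin(5x)² dx = 16·π/2 = 8*π.
  So ∫_0^π u² dx = 8*π.
  (u')² squared terms: (20)²·∫cos(5x)² dx = 400·π/2 = 200*π.
  So ∫_0^π (u')² dx = 200*π.
||u||_{H^1}^2 = (8*π) + (200*π) = 208*π.


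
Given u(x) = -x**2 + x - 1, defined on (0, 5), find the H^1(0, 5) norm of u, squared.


||u||_{H^1}^2 = 3235/6

The H^1 norm (squared) on an interval (0, L) is
  ||u||_{H^1}^2 = ∫_0^L u(x)^2 dx + ∫_0^L u'(x)^2 dx.
Compute u'(x) = 1 - 2*x.
Then u(x)^2 = x**4 - 2*x**3 + 3*x**2 - 2*x + 1 and u'(x)^2 = 4*x**2 - 4*x + 1.
Integrate each monomial from 0 to 5 using ∫_0^5 c·x^n dx = c·5^(n+1)/(n+1):
  ∫_0^5 u(x)^2 dx = ∫_0^5 (x^4 - 2*x^3 + 3*x^2 - 2*x + 1) dx. Term by term:
    ∫_0^5 x^4 dx = 625;  ∫_0^5 -2*x^3 dx = -625/2;  ∫_0^5 3*x^2 dx = 125;
    ∫_0^5 -2*x dx = -25;  ∫_0^5 1 dx = 5.
  Sum: 625 − 625/2 + 125 − 25 + 5 = 835/2.
  ∫_0^5 u'(x)^2 dx = ∫_0^5 (4*x^2 - 4*x + 1) dx. Term by term:
    ∫_0^5 4*x^2 dx = 500/3;  ∫_0^5 -4*x dx = -50;  ∫_0^5 1 dx = 5.
  Sum: 500/3 − 50 + 5 = 365/3.
Adding: ||u||_{H^1}^2 = 835/2 + 365/3 = 3235/6.


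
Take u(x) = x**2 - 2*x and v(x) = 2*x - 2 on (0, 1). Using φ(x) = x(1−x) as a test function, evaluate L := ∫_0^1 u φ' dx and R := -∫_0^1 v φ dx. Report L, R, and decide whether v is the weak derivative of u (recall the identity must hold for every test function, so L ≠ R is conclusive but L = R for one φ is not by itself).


LHS = 1/6, RHS = 1/6. Yes, v = u' weakly.

u(x) = x**2 - 2*x, classical derivative u'(x) = 2*x - 2.
φ(x) = x(1−x), so φ'(x) = 1 - 2*x.
Note φ(0) = φ(1) = 0, so the boundary term u·φ vanishes.
LHS = ∫_0^1 u(x) φ'(x) dx = ∫_0^1 (-2*x^3 + 5*x^2 - 2*x) dx. Term by term:
  ∫_0^1 -2*x^3 dx = -1/2;  ∫_0^1 5*x^2 dx = 5/3;  ∫_0^1 -2*x dx = -1.
Sum: -1/2 + 5/3 − 1 = 1/6.
So LHS = 1/6.
∫_0^1 v(x) φ(x) dx = ∫_0^1 (-2*x^3 + 4*x^2 - 2*x) dx. Term by term:
  ∫_0^1 -2*x^3 dx = -1/2;  ∫_0^1 4*x^2 dx = 4/3;  ∫_0^1 -2*x dx = -1.
Sum: -1/2 + 4/3 − 1 = -1/6.
So RHS = -∫_0^1 v(x) φ(x) dx = 1/6.
LHS = RHS, so the identity holds for this test φ.
Moreover u is smooth here and v(x) = u'(x) = 2*x - 2 pointwise, so the identity holds for every test function. Hence v is the weak derivative of u.


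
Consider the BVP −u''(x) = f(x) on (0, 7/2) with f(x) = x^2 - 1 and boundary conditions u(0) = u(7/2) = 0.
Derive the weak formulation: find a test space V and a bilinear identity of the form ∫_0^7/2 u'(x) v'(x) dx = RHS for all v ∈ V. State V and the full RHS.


V = H^1_0(0, 7/2) (so v(0) = v(7/2) = 0); weak form: ∫_0^7/2 u'v' dx = ∫_0^7/2 (x^2 - 1) v dx for all v ∈ V.

Multiply both sides by a test function v and integrate from 0 to 7/2:
  ∫_0^7/2 −u''(x) v(x) dx = ∫_0^7/2 f(x) v(x) dx.
Integrate the LHS by parts once:
  ∫_0^7/2 −u'' v dx = −[u'(x) v(x)]_0^7/2 + ∫_0^7/2 u'(x) v'(x) dx.
Thus ∫_0^7/2 u'(x) v'(x) dx = ∫_0^7/2 f(x) v(x) dx + [u'(x) v(x)]_0^7/2.
Choose V so that boundary terms are either known or forced to vanish.
u is Dirichlet: u(0) = u(7/2) = 0. Let V = H^1_0(0, 7/2); then v(0) = v(7/2) = 0, and [u' v]_0^7/2 = 0.
Weak formulation: find u (satisfying any essential BC) such that ∫_0^7/2 u'(x) v'(x) dx = ∫_0^7/2 f v dx for all v ∈ V.
Substituting f(x) = x^2 - 1, the right-hand side is ∫_0^7/2 (x^2 - 1) v dx.


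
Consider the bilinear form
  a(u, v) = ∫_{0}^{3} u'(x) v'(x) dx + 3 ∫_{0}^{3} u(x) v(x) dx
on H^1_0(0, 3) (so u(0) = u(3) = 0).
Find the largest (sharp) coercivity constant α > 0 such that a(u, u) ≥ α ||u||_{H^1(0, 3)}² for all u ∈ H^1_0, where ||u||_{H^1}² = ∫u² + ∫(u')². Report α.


α = 1

Coercivity of a(·,·) on H^1_0(0, 3) means a(u, u) ≥ α ||u||_{H^1}² for every u ∈ H^1_0.
The interval has length L = 3, and Poincaré/coercivity depend only on L. Here a(u, u) = ∫(u')² + (3)·∫u².
Here c = 3 ≥ 1, so a(u,u) = ∫(u')² + c∫u² ≥ ∫(u')² + ∫u² = ||u||_{H^1}², i.e. α = 1 works. No larger α is possible: a(u,u) ≥ α||u||_{H^1}² means (1−α)∫(u')² ≥ (α−c)∫u², and for the modes u_n = sin(nπ(x−x₀)/L) (x₀ the left endpoint) one has ∫u_n²/∫(u_n')² = (L/(nπ))² → 0, so a(u_n,u_n)/||u_n||_{H^1}² → 1. Hence the optimal constant is α = 1.
Therefore α = 1.
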